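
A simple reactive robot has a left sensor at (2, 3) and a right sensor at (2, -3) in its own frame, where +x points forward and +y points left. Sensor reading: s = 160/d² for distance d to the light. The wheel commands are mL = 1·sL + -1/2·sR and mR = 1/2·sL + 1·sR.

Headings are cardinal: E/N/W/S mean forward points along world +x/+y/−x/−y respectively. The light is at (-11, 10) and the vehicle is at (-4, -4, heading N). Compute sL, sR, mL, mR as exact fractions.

1 40/61 41/61 141/122

left sensor world pos  = (-7, -2); dL² = 160
right sensor world pos = (-1, -2); dR² = 244
sL = 160/160 = 1
sR = 160/244 = 40/61
mL = 1·sL + -1/2·sR = 41/61
mR = 1/2·sL + 1·sR = 141/122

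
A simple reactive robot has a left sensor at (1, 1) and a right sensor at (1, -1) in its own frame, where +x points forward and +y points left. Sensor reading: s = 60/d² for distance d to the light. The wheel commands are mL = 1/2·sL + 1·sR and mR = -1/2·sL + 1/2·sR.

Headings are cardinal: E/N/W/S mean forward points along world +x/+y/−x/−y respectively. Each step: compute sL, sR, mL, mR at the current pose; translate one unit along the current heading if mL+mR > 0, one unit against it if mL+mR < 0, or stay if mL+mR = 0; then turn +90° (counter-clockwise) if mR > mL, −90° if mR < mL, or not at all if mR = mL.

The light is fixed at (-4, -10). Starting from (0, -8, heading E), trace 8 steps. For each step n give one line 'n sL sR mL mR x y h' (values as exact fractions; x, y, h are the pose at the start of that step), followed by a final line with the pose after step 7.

n=0: pose=(0,-8,E); sL=30/17, sR=30/13; mL=705/221, mR=60/221; mL+mR=45/13 → advance +1; mR−mL=-645/221 → turn -1·90°
n=1: pose=(1,-8,S); sL=60/37, sR=60/17; mL=2730/629, mR=600/629; mL+mR=90/17 → advance +1; mR−mL=-2130/629 → turn -1·90°
n=2: pose=(1,-9,W); sL=15/4, sR=3; mL=39/8, mR=-3/8; mL+mR=9/2 → advance +1; mR−mL=-21/4 → turn -1·90°
n=3: pose=(0,-9,N); sL=60/13, sR=60/29; mL=1650/377, mR=-480/377; mL+mR=90/29 → advance +1; mR−mL=-2130/377 → turn -1·90°
n=4: pose=(0,-8,E); sL=30/17, sR=30/13; mL=705/221, mR=60/221; mL+mR=45/13 → advance +1; mR−mL=-645/221 → turn -1·90°
n=5: pose=(1,-8,S); sL=60/37, sR=60/17; mL=2730/629, mR=600/629; mL+mR=90/17 → advance +1; mR−mL=-2130/629 → turn -1·90°
n=6: pose=(1,-9,W); sL=15/4, sR=3; mL=39/8, mR=-3/8; mL+mR=9/2 → advance +1; mR−mL=-21/4 → turn -1·90°
n=7: pose=(0,-9,N); sL=60/13, sR=60/29; mL=1650/377, mR=-480/377; mL+mR=90/29 → advance +1; mR−mL=-2130/377 → turn -1·90°

0 30/17 30/13 705/221 60/221 0 -8 E
1 60/37 60/17 2730/629 600/629 1 -8 S
2 15/4 3 39/8 -3/8 1 -9 W
3 60/13 60/29 1650/377 -480/377 0 -9 N
4 30/17 30/13 705/221 60/221 0 -8 E
5 60/37 60/17 2730/629 600/629 1 -8 S
6 15/4 3 39/8 -3/8 1 -9 W
7 60/13 60/29 1650/377 -480/377 0 -9 N
final 0 -8 E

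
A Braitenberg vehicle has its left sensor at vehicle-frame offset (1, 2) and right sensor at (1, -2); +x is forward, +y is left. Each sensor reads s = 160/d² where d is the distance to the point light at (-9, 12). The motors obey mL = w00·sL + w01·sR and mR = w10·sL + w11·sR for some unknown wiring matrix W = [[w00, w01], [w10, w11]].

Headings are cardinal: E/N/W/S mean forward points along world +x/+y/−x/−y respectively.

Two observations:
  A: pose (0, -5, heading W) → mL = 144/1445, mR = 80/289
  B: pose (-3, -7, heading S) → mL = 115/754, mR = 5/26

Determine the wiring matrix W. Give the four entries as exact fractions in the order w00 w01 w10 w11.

obs A: pose=(0,-5,W) → sL=32/85, sR=160/289, mL=144/1445, mR=80/289
obs B: pose=(-3,-7,S) → sL=10/29, sR=5/13, mL=115/754, mR=5/26
sensor matrix S = [[32/85, 160/289], [10/29, 5/13]]; det S = -5024/108953
solve [mL_A; mL_B] = S·[w00; w01] and [mR_A; mR_B] = S·[w10; w11]:
  w00 = 1, w01 = -1/2, w10 = 0, w11 = 1/2

1 -1/2 0 1/2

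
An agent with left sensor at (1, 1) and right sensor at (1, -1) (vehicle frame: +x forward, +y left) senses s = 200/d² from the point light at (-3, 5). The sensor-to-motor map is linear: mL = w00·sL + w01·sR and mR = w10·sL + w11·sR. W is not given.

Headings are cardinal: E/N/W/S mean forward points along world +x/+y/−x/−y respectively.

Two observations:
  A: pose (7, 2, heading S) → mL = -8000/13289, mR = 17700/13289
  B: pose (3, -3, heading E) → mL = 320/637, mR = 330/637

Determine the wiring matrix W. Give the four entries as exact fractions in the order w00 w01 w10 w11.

obs A: pose=(7,2,S) → sL=200/137, sR=200/97, mL=-8000/13289, mR=17700/13289
obs B: pose=(3,-3,E) → sL=100/49, sR=20/13, mL=320/637, mR=330/637
sensor matrix S = [[200/137, 200/97], [100/49, 20/13]]; det S = -16608000/8465093
solve [mL_A; mL_B] = S·[w00; w01] and [mR_A; mR_B] = S·[w10; w11]:
  w00 = 1, w01 = -1, w10 = -1/2, w11 = 1

1 -1 -1/2 1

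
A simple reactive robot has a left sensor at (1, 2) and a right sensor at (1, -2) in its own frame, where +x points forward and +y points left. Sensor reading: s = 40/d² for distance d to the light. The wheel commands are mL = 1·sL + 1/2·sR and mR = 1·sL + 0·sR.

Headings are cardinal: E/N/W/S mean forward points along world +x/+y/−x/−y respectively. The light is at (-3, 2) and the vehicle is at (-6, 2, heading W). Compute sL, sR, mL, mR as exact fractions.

left sensor world pos  = (-7, 0); dL² = 20
right sensor world pos = (-7, 4); dR² = 20
sL = 40/20 = 2
sR = 40/20 = 2
mL = 1·sL + 1/2·sR = 3
mR = 1·sL + 0·sR = 2

2 2 3 2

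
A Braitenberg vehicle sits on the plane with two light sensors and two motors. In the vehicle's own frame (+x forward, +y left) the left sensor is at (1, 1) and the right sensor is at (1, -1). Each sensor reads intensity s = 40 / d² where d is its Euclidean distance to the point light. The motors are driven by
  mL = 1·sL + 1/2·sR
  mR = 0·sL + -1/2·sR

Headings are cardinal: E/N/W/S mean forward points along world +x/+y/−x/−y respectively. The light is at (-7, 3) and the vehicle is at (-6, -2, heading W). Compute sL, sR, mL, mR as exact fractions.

10/9 5/2 85/36 -5/4

left sensor world pos  = (-7, -3); dL² = 36
right sensor world pos = (-7, -1); dR² = 16
sL = 40/36 = 10/9
sR = 40/16 = 5/2
mL = 1·sL + 1/2·sR = 85/36
mR = 0·sL + -1/2·sR = -5/4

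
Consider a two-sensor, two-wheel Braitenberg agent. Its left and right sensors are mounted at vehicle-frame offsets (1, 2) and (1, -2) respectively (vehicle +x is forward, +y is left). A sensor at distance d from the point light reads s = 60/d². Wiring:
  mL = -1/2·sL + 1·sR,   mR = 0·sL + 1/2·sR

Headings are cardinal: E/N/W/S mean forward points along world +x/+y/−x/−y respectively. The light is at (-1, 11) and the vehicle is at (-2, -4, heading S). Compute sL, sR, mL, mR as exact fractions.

60/257 12/53 1494/13621 6/53

left sensor world pos  = (0, -5); dL² = 257
right sensor world pos = (-4, -5); dR² = 265
sL = 60/257 = 60/257
sR = 60/265 = 12/53
mL = -1/2·sL + 1·sR = 1494/13621
mR = 0·sL + 1/2·sR = 6/53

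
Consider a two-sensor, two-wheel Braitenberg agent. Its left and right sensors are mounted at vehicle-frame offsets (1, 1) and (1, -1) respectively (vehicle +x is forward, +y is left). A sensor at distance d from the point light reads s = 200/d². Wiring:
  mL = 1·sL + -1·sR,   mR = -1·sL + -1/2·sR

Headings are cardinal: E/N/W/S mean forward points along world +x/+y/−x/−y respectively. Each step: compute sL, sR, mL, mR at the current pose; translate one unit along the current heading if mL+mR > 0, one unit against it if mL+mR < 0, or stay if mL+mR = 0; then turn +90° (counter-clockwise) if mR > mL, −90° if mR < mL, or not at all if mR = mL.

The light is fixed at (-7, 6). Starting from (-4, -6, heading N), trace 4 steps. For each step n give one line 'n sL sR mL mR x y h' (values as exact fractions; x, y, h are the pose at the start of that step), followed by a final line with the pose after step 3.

n=0: pose=(-4,-6,N); sL=8/5, sR=200/137; mL=96/685, mR=-1596/685; mL+mR=-300/137 → advance -1; mR−mL=-1692/685 → turn -1·90°
n=1: pose=(-4,-7,E); sL=5/4, sR=50/53; mL=65/212, mR=-365/212; mL+mR=-75/53 → advance -1; mR−mL=-215/106 → turn -1·90°
n=2: pose=(-5,-7,S); sL=40/41, sR=200/197; mL=-320/8077, mR=-11980/8077; mL+mR=-300/197 → advance -1; mR−mL=-11660/8077 → turn -1·90°
n=3: pose=(-5,-6,W); sL=20/17, sR=100/61; mL=-480/1037, mR=-2070/1037; mL+mR=-150/61 → advance -1; mR−mL=-1590/1037 → turn -1·90°

0 8/5 200/137 96/685 -1596/685 -4 -6 N
1 5/4 50/53 65/212 -365/212 -4 -7 E
2 40/41 200/197 -320/8077 -11980/8077 -5 -7 S
3 20/17 100/61 -480/1037 -2070/1037 -5 -6 W
final -4 -6 N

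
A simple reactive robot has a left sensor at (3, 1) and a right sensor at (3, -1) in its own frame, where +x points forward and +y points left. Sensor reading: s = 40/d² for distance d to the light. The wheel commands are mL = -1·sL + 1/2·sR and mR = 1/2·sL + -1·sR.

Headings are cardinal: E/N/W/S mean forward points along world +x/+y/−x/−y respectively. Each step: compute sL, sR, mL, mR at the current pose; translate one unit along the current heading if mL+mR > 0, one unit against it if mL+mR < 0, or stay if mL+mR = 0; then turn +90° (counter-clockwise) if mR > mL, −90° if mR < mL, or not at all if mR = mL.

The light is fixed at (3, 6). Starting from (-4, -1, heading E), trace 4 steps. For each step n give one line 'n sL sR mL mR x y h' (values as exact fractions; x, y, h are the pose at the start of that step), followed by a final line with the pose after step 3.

n=0: pose=(-4,-1,E); sL=10/13, sR=1/2; mL=-27/52, mR=-3/26; mL+mR=-33/52 → advance -1; mR−mL=21/52 → turn +1·90°
n=1: pose=(-5,-1,N); sL=40/97, sR=8/13; mL=-132/1261, mR=-516/1261; mL+mR=-648/1261 → advance -1; mR−mL=-384/1261 → turn -1·90°
n=2: pose=(-5,-2,E); sL=20/37, sR=20/53; mL=-690/1961, mR=-210/1961; mL+mR=-900/1961 → advance -1; mR−mL=480/1961 → turn +1·90°
n=3: pose=(-6,-2,N); sL=8/25, sR=40/89; mL=-212/2225, mR=-644/2225; mL+mR=-856/2225 → advance -1; mR−mL=-432/2225 → turn -1·90°

0 10/13 1/2 -27/52 -3/26 -4 -1 E
1 40/97 8/13 -132/1261 -516/1261 -5 -1 N
2 20/37 20/53 -690/1961 -210/1961 -5 -2 E
3 8/25 40/89 -212/2225 -644/2225 -6 -2 N
final -6 -3 E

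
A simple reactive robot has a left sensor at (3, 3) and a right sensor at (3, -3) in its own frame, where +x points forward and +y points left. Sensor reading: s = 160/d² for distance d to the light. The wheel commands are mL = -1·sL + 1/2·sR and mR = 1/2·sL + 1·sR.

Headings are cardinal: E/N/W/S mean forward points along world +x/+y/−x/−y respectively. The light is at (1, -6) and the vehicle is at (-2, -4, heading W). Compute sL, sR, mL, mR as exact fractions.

left sensor world pos  = (-5, -7); dL² = 37
right sensor world pos = (-5, -1); dR² = 61
sL = 160/37 = 160/37
sR = 160/61 = 160/61
mL = -1·sL + 1/2·sR = -6800/2257
mR = 1/2·sL + 1·sR = 10800/2257

160/37 160/61 -6800/2257 10800/2257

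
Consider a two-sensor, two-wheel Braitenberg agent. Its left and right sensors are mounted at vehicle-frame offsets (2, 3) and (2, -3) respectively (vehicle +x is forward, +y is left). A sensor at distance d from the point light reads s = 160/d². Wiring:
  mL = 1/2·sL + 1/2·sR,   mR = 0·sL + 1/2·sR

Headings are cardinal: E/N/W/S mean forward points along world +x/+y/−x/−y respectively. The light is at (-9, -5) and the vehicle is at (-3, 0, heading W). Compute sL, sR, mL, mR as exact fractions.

left sensor world pos  = (-5, -3); dL² = 20
right sensor world pos = (-5, 3); dR² = 80
sL = 160/20 = 8
sR = 160/80 = 2
mL = 1/2·sL + 1/2·sR = 5
mR = 0·sL + 1/2·sR = 1

8 2 5 1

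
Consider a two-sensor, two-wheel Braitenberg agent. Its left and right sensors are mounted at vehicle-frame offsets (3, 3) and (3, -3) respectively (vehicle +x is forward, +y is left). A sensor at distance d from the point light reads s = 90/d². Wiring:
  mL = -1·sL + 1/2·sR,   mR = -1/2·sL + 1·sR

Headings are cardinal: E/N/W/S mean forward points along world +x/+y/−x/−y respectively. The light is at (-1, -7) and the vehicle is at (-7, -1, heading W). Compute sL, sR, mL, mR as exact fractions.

left sensor world pos  = (-10, -4); dL² = 90
right sensor world pos = (-10, 2); dR² = 162
sL = 90/90 = 1
sR = 90/162 = 5/9
mL = -1·sL + 1/2·sR = -13/18
mR = -1/2·sL + 1·sR = 1/18

1 5/9 -13/18 1/18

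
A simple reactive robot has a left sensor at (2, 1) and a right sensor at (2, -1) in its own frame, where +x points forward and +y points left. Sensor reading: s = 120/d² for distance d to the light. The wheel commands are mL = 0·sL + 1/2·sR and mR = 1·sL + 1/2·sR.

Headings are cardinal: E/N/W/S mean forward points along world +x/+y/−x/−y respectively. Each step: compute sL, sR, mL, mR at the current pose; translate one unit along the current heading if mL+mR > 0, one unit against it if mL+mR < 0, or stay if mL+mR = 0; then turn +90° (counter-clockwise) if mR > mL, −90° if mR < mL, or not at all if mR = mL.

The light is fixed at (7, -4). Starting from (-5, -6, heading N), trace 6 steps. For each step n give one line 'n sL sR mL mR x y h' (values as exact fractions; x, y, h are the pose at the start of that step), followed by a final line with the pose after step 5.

0 120/169 120/121 60/121 24660/20449 -5 -6 N
1 3/5 30/49 15/49 222/245 -5 -5 W
2 40/51 24/41 12/41 2252/2091 -6 -5 S
3 60/61 12/13 6/13 1146/793 -6 -6 E
4 120/169 120/121 60/121 24660/20449 -5 -6 N
5 3/5 30/49 15/49 222/245 -5 -5 W
final -6 -5 S

n=0: pose=(-5,-6,N); sL=120/169, sR=120/121; mL=60/121, mR=24660/20449; mL+mR=34800/20449 → advance +1; mR−mL=120/169 → turn +1·90°
n=1: pose=(-5,-5,W); sL=3/5, sR=30/49; mL=15/49, mR=222/245; mL+mR=297/245 → advance +1; mR−mL=3/5 → turn +1·90°
n=2: pose=(-6,-5,S); sL=40/51, sR=24/41; mL=12/41, mR=2252/2091; mL+mR=2864/2091 → advance +1; mR−mL=40/51 → turn +1·90°
n=3: pose=(-6,-6,E); sL=60/61, sR=12/13; mL=6/13, mR=1146/793; mL+mR=1512/793 → advance +1; mR−mL=60/61 → turn +1·90°
n=4: pose=(-5,-6,N); sL=120/169, sR=120/121; mL=60/121, mR=24660/20449; mL+mR=34800/20449 → advance +1; mR−mL=120/169 → turn +1·90°
n=5: pose=(-5,-5,W); sL=3/5, sR=30/49; mL=15/49, mR=222/245; mL+mR=297/245 → advance +1; mR−mL=3/5 → turn +1·90°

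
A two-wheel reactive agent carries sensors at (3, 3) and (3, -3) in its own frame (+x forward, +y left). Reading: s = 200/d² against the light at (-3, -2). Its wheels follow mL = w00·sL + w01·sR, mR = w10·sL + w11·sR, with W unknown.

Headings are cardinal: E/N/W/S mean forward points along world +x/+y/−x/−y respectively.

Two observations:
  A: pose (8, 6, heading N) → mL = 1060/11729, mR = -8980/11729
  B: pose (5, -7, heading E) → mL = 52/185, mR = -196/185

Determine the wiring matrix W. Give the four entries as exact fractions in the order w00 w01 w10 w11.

-1/2 1 -1 1/2

obs A: pose=(8,6,N) → sL=40/37, sR=200/317, mL=1060/11729, mR=-8980/11729
obs B: pose=(5,-7,E) → sL=8/5, sR=40/37, mL=52/185, mR=-196/185
sensor matrix S = [[40/37, 200/317], [8/5, 40/37]]; det S = 69120/433973
solve [mL_A; mL_B] = S·[w00; w01] and [mR_A; mR_B] = S·[w10; w11]:
  w00 = -1/2, w01 = 1, w10 = -1, w11 = 1/2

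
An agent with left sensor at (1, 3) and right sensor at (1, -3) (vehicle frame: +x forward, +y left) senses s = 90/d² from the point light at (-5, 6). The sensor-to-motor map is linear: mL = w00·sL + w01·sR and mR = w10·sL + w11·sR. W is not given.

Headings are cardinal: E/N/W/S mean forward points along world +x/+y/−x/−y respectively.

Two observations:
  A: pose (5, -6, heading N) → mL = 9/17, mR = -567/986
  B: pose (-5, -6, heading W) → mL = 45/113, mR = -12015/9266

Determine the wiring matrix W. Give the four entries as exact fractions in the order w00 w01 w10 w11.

1 0 -1/2 -1

obs A: pose=(5,-6,N) → sL=9/17, sR=9/29, mL=9/17, mR=-567/986
obs B: pose=(-5,-6,W) → sL=45/113, sR=45/41, mL=45/113, mR=-12015/9266
sensor matrix S = [[9/17, 9/29], [45/113, 45/41]]; det S = 1044900/2284069
solve [mL_A; mL_B] = S·[w00; w01] and [mR_A; mR_B] = S·[w10; w11]:
  w00 = 1, w01 = 0, w10 = -1/2, w11 = -1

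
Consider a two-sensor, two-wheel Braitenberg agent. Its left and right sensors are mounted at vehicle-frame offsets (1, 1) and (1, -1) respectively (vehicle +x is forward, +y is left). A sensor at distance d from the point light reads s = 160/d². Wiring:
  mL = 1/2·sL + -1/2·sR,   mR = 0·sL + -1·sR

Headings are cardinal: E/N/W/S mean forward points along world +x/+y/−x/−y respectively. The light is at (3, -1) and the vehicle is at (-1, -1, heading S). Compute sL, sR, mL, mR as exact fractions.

16 80/13 64/13 -80/13

left sensor world pos  = (0, -2); dL² = 10
right sensor world pos = (-2, -2); dR² = 26
sL = 160/10 = 16
sR = 160/26 = 80/13
mL = 1/2·sL + -1/2·sR = 64/13
mR = 0·sL + -1·sR = -80/13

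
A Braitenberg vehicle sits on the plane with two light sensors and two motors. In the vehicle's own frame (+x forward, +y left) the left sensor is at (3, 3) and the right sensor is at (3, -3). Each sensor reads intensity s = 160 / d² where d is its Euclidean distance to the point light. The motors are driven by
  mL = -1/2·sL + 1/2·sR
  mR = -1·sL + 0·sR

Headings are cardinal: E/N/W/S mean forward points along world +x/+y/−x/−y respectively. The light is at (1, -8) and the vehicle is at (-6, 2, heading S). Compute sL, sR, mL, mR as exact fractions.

32/13 160/149 -1344/1937 -32/13

left sensor world pos  = (-3, -1); dL² = 65
right sensor world pos = (-9, -1); dR² = 149
sL = 160/65 = 32/13
sR = 160/149 = 160/149
mL = -1/2·sL + 1/2·sR = -1344/1937
mR = -1·sL + 0·sR = -32/13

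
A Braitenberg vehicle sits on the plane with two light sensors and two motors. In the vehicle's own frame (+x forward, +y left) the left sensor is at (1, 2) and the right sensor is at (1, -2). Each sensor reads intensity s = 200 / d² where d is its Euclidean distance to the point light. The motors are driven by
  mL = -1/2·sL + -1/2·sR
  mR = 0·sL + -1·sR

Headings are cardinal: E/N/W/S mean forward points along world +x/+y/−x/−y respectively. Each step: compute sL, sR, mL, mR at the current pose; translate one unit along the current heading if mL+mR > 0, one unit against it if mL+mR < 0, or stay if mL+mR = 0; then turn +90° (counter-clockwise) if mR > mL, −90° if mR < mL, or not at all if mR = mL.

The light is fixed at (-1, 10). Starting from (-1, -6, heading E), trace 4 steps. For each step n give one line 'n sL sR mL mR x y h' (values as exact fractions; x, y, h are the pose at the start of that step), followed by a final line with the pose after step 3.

0 200/197 8/13 -2088/2561 -8/13 -1 -6 E
1 100/117 100/113 -11500/13221 -100/113 -2 -6 N
2 8/9 200/361 -2344/3249 -200/361 -2 -7 E
3 25/34 25/32 -825/1088 -25/32 -3 -7 N
final -3 -8 E

n=0: pose=(-1,-6,E); sL=200/197, sR=8/13; mL=-2088/2561, mR=-8/13; mL+mR=-3664/2561 → advance -1; mR−mL=512/2561 → turn +1·90°
n=1: pose=(-2,-6,N); sL=100/117, sR=100/113; mL=-11500/13221, mR=-100/113; mL+mR=-23200/13221 → advance -1; mR−mL=-200/13221 → turn -1·90°
n=2: pose=(-2,-7,E); sL=8/9, sR=200/361; mL=-2344/3249, mR=-200/361; mL+mR=-4144/3249 → advance -1; mR−mL=544/3249 → turn +1·90°
n=3: pose=(-3,-7,N); sL=25/34, sR=25/32; mL=-825/1088, mR=-25/32; mL+mR=-1675/1088 → advance -1; mR−mL=-25/1088 → turn -1·90°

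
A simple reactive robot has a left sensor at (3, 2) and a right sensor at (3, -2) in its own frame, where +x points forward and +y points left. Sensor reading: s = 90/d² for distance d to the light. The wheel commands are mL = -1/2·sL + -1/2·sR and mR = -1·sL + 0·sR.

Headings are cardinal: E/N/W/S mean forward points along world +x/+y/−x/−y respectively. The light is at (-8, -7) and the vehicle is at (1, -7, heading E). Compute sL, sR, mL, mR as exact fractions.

45/74 45/74 -45/74 -45/74

left sensor world pos  = (4, -5); dL² = 148
right sensor world pos = (4, -9); dR² = 148
sL = 90/148 = 45/74
sR = 90/148 = 45/74
mL = -1/2·sL + -1/2·sR = -45/74
mR = -1·sL + 0·sR = -45/74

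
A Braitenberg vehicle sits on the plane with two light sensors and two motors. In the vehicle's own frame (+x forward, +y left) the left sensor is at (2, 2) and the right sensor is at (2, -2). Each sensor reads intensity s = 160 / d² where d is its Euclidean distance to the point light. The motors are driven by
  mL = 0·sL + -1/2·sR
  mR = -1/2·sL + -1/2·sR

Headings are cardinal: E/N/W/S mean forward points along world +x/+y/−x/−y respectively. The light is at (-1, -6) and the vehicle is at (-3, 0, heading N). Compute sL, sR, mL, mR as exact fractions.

left sensor world pos  = (-5, 2); dL² = 80
right sensor world pos = (-1, 2); dR² = 64
sL = 160/80 = 2
sR = 160/64 = 5/2
mL = 0·sL + -1/2·sR = -5/4
mR = -1/2·sL + -1/2·sR = -9/4

2 5/2 -5/4 -9/4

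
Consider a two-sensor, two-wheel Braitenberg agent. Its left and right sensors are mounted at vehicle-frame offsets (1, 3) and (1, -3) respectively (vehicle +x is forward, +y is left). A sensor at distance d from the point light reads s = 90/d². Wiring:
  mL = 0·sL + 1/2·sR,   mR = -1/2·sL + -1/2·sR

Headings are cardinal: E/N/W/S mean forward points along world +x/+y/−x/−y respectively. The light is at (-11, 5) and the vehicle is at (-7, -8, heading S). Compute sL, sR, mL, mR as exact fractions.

left sensor world pos  = (-4, -9); dL² = 245
right sensor world pos = (-10, -9); dR² = 197
sL = 90/245 = 18/49
sR = 90/197 = 90/197
mL = 0·sL + 1/2·sR = 45/197
mR = -1/2·sL + -1/2·sR = -3978/9653

18/49 90/197 45/197 -3978/9653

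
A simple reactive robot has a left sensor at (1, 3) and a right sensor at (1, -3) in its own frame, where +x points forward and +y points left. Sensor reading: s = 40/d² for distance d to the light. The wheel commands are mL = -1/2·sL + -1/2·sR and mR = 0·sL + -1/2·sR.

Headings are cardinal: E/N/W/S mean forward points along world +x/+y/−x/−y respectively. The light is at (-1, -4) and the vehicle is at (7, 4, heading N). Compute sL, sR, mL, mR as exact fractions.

20/53 20/101 -1540/5353 -10/101

left sensor world pos  = (4, 5); dL² = 106
right sensor world pos = (10, 5); dR² = 202
sL = 40/106 = 20/53
sR = 40/202 = 20/101
mL = -1/2·sL + -1/2·sR = -1540/5353
mR = 0·sL + -1/2·sR = -10/101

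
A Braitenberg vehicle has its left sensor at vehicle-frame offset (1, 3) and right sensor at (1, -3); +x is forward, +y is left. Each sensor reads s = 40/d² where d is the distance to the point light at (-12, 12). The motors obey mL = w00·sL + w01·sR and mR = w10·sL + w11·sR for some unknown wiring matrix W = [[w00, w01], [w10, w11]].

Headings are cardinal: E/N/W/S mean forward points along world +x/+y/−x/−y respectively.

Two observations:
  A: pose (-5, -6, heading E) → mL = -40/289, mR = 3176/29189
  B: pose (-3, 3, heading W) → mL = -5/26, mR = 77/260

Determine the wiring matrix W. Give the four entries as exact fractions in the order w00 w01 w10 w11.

obs A: pose=(-5,-6,E) → sL=40/289, sR=8/101, mL=-40/289, mR=3176/29189
obs B: pose=(-3,3,W) → sL=5/26, sR=2/5, mL=-5/26, mR=77/260
sensor matrix S = [[40/289, 8/101], [5/26, 2/5]]; det S = 15228/379457
solve [mL_A; mL_B] = S·[w00; w01] and [mR_A; mR_B] = S·[w10; w11]:
  w00 = -1, w01 = 0, w10 = 1/2, w11 = 1/2

-1 0 1/2 1/2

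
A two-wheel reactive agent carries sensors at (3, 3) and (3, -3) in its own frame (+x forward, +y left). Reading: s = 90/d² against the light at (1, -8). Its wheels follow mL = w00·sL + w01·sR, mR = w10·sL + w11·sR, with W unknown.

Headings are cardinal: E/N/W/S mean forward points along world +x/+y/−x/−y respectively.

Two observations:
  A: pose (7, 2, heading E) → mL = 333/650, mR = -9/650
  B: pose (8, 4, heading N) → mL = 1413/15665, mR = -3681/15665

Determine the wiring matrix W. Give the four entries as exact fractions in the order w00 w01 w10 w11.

obs A: pose=(7,2,E) → sL=9/25, sR=9/13, mL=333/650, mR=-9/650
obs B: pose=(8,4,N) → sL=90/241, sR=18/65, mL=1413/15665, mR=-3681/15665
sensor matrix S = [[9/25, 9/13], [90/241, 18/65]]; det S = -62208/391625
solve [mL_A; mL_B] = S·[w00; w01] and [mR_A; mR_B] = S·[w10; w11]:
  w00 = -1/2, w01 = 1, w10 = -1, w11 = 1/2

-1/2 1 -1 1/2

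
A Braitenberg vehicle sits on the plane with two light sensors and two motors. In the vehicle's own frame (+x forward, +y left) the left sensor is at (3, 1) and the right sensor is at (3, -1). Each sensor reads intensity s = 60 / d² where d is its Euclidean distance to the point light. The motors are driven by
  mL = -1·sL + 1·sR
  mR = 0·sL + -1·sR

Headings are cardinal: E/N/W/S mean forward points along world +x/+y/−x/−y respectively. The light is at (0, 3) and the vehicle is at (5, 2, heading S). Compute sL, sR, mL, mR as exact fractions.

left sensor world pos  = (6, -1); dL² = 52
right sensor world pos = (4, -1); dR² = 32
sL = 60/52 = 15/13
sR = 60/32 = 15/8
mL = -1·sL + 1·sR = 75/104
mR = 0·sL + -1·sR = -15/8

15/13 15/8 75/104 -15/8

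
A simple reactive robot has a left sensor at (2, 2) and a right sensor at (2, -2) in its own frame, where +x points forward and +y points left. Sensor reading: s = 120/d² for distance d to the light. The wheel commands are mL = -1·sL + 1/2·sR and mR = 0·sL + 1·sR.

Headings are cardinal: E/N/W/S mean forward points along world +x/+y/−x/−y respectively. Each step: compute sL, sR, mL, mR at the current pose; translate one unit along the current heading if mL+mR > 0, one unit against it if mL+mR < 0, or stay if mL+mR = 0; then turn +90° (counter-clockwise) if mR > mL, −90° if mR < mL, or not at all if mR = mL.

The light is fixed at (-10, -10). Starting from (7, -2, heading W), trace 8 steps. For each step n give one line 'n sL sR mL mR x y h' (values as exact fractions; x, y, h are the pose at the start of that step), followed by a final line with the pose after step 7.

0 40/87 24/65 -1556/5655 24/65 7 -2 W
1 1/3 15/29 -13/174 15/29 6 -2 S
2 8/27 120/349 -1172/9423 120/349 6 -3 E
3 20/51 60/221 -10/39 60/221 7 -3 N
4 40/87 24/65 -1556/5655 24/65 7 -2 W
5 1/3 15/29 -13/174 15/29 6 -2 S
6 8/27 120/349 -1172/9423 120/349 6 -3 E
7 20/51 60/221 -10/39 60/221 7 -3 N
final 7 -2 W

n=0: pose=(7,-2,W); sL=40/87, sR=24/65; mL=-1556/5655, mR=24/65; mL+mR=532/5655 → advance +1; mR−mL=3644/5655 → turn +1·90°
n=1: pose=(6,-2,S); sL=1/3, sR=15/29; mL=-13/174, mR=15/29; mL+mR=77/174 → advance +1; mR−mL=103/174 → turn +1·90°
n=2: pose=(6,-3,E); sL=8/27, sR=120/349; mL=-1172/9423, mR=120/349; mL+mR=2068/9423 → advance +1; mR−mL=4412/9423 → turn +1·90°
n=3: pose=(7,-3,N); sL=20/51, sR=60/221; mL=-10/39, mR=60/221; mL+mR=10/663 → advance +1; mR−mL=350/663 → turn +1·90°
n=4: pose=(7,-2,W); sL=40/87, sR=24/65; mL=-1556/5655, mR=24/65; mL+mR=532/5655 → advance +1; mR−mL=3644/5655 → turn +1·90°
n=5: pose=(6,-2,S); sL=1/3, sR=15/29; mL=-13/174, mR=15/29; mL+mR=77/174 → advance +1; mR−mL=103/174 → turn +1·90°
n=6: pose=(6,-3,E); sL=8/27, sR=120/349; mL=-1172/9423, mR=120/349; mL+mR=2068/9423 → advance +1; mR−mL=4412/9423 → turn +1·90°
n=7: pose=(7,-3,N); sL=20/51, sR=60/221; mL=-10/39, mR=60/221; mL+mR=10/663 → advance +1; mR−mL=350/663 → turn +1·90°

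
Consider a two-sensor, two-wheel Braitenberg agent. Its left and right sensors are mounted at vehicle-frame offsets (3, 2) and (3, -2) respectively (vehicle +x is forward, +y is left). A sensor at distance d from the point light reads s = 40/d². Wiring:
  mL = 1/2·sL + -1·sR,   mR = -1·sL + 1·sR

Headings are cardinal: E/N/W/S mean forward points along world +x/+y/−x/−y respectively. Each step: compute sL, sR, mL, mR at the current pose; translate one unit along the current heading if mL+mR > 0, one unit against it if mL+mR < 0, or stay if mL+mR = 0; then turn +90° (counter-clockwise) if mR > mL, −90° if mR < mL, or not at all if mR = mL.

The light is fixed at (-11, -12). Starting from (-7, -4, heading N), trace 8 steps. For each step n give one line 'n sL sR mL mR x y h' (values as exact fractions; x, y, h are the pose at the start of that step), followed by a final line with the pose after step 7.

0 8/25 40/157 -372/3925 -256/3925 -7 -4 N
1 20/13 20/41 150/533 -560/533 -7 -5 W
2 40/109 40/149 -1380/16241 -1600/16241 -6 -5 N
3 5/16 1/2 -11/32 3/16 -6 -6 E
4 8/17 40/117 -212/1989 -256/1989 -7 -6 N
5 20/49 20/29 -690/1421 400/1421 -7 -7 E
6 8/13 40/89 -164/1157 -192/1157 -8 -7 N
7 5/9 1 -13/18 4/9 -8 -8 E
final -9 -8 N

n=0: pose=(-7,-4,N); sL=8/25, sR=40/157; mL=-372/3925, mR=-256/3925; mL+mR=-4/25 → advance -1; mR−mL=116/3925 → turn +1·90°
n=1: pose=(-7,-5,W); sL=20/13, sR=20/41; mL=150/533, mR=-560/533; mL+mR=-10/13 → advance -1; mR−mL=-710/533 → turn -1·90°
n=2: pose=(-6,-5,N); sL=40/109, sR=40/149; mL=-1380/16241, mR=-1600/16241; mL+mR=-20/109 → advance -1; mR−mL=-220/16241 → turn -1·90°
n=3: pose=(-6,-6,E); sL=5/16, sR=1/2; mL=-11/32, mR=3/16; mL+mR=-5/32 → advance -1; mR−mL=17/32 → turn +1·90°
n=4: pose=(-7,-6,N); sL=8/17, sR=40/117; mL=-212/1989, mR=-256/1989; mL+mR=-4/17 → advance -1; mR−mL=-44/1989 → turn -1·90°
n=5: pose=(-7,-7,E); sL=20/49, sR=20/29; mL=-690/1421, mR=400/1421; mL+mR=-10/49 → advance -1; mR−mL=1090/1421 → turn +1·90°
n=6: pose=(-8,-7,N); sL=8/13, sR=40/89; mL=-164/1157, mR=-192/1157; mL+mR=-4/13 → advance -1; mR−mL=-28/1157 → turn -1·90°
n=7: pose=(-8,-8,E); sL=5/9, sR=1; mL=-13/18, mR=4/9; mL+mR=-5/18 → advance -1; mR−mL=7/6 → turn +1·90°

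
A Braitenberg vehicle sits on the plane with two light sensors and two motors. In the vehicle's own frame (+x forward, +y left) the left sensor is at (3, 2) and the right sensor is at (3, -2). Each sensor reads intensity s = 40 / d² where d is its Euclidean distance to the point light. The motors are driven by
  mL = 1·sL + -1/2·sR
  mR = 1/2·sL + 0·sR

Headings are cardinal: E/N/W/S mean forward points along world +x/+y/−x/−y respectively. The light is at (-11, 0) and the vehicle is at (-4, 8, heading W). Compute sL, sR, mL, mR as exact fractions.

left sensor world pos  = (-7, 6); dL² = 52
right sensor world pos = (-7, 10); dR² = 116
sL = 40/52 = 10/13
sR = 40/116 = 10/29
mL = 1·sL + -1/2·sR = 225/377
mR = 1/2·sL + 0·sR = 5/13

10/13 10/29 225/377 5/13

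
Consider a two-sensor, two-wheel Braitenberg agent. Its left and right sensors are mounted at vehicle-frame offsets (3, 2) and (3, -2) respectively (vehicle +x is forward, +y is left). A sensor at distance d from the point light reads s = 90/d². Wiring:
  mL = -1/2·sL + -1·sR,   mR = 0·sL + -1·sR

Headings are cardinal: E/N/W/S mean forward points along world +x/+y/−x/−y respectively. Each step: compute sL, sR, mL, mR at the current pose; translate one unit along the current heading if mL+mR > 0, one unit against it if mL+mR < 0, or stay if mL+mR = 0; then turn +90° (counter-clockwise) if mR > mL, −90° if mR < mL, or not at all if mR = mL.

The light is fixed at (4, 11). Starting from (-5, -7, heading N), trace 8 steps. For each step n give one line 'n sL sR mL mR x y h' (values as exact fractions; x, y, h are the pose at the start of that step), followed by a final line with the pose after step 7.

n=0: pose=(-5,-7,N); sL=45/173, sR=45/137; mL=-21735/47402, mR=-45/137; mL+mR=-37305/47402 → advance -1; mR−mL=45/346 → turn +1·90°
n=1: pose=(-5,-8,W); sL=2/13, sR=90/433; mL=-1603/5629, mR=-90/433; mL+mR=-2773/5629 → advance -1; mR−mL=1/13 → turn +1·90°
n=2: pose=(-4,-8,S); sL=9/52, sR=45/292; mL=-1827/7592, mR=-45/292; mL+mR=-2997/7592 → advance -1; mR−mL=9/104 → turn +1·90°
n=3: pose=(-4,-7,E); sL=90/281, sR=18/85; mL=-8883/23885, mR=-18/85; mL+mR=-13941/23885 → advance -1; mR−mL=45/281 → turn +1·90°
n=4: pose=(-5,-7,N); sL=45/173, sR=45/137; mL=-21735/47402, mR=-45/137; mL+mR=-37305/47402 → advance -1; mR−mL=45/346 → turn +1·90°
n=5: pose=(-5,-8,W); sL=2/13, sR=90/433; mL=-1603/5629, mR=-90/433; mL+mR=-2773/5629 → advance -1; mR−mL=1/13 → turn +1·90°
n=6: pose=(-4,-8,S); sL=9/52, sR=45/292; mL=-1827/7592, mR=-45/292; mL+mR=-2997/7592 → advance -1; mR−mL=9/104 → turn +1·90°
n=7: pose=(-4,-7,E); sL=90/281, sR=18/85; mL=-8883/23885, mR=-18/85; mL+mR=-13941/23885 → advance -1; mR−mL=45/281 → turn +1·90°

0 45/173 45/137 -21735/47402 -45/137 -5 -7 N
1 2/13 90/433 -1603/5629 -90/433 -5 -8 W
2 9/52 45/292 -1827/7592 -45/292 -4 -8 S
3 90/281 18/85 -8883/23885 -18/85 -4 -7 E
4 45/173 45/137 -21735/47402 -45/137 -5 -7 N
5 2/13 90/433 -1603/5629 -90/433 -5 -8 W
6 9/52 45/292 -1827/7592 -45/292 -4 -8 S
7 90/281 18/85 -8883/23885 -18/85 -4 -7 E
final -5 -7 N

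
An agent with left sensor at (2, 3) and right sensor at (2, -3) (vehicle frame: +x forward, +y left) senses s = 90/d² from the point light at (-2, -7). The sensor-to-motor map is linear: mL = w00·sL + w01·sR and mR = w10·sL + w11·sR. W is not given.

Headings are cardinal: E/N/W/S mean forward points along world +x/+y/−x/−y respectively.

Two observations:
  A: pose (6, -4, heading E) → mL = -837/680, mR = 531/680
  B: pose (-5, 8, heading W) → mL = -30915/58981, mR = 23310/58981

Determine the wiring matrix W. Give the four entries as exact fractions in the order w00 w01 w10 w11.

-1/2 -1 1/2 1/2

obs A: pose=(6,-4,E) → sL=45/68, sR=9/10, mL=-837/680, mR=531/680
obs B: pose=(-5,8,W) → sL=90/169, sR=90/349, mL=-30915/58981, mR=23310/58981
sensor matrix S = [[45/68, 9/10], [90/169, 90/349]]; det S = -618921/2005354
solve [mL_A; mL_B] = S·[w00; w01] and [mR_A; mR_B] = S·[w10; w11]:
  w00 = -1/2, w01 = -1, w10 = 1/2, w11 = 1/2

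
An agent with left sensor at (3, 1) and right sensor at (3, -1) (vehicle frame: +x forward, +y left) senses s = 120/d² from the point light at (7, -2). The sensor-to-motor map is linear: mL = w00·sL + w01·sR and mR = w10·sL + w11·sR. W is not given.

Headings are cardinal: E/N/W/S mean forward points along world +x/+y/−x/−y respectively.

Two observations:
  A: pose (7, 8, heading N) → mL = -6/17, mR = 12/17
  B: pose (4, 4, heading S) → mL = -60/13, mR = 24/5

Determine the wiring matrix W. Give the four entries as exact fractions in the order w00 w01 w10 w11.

obs A: pose=(7,8,N) → sL=12/17, sR=12/17, mL=-6/17, mR=12/17
obs B: pose=(4,4,S) → sL=120/13, sR=24/5, mL=-60/13, mR=24/5
sensor matrix S = [[12/17, 12/17], [120/13, 24/5]]; det S = -3456/1105
solve [mL_A; mL_B] = S·[w00; w01] and [mR_A; mR_B] = S·[w10; w11]:
  w00 = -1/2, w01 = 0, w10 = 0, w11 = 1

-1/2 0 0 1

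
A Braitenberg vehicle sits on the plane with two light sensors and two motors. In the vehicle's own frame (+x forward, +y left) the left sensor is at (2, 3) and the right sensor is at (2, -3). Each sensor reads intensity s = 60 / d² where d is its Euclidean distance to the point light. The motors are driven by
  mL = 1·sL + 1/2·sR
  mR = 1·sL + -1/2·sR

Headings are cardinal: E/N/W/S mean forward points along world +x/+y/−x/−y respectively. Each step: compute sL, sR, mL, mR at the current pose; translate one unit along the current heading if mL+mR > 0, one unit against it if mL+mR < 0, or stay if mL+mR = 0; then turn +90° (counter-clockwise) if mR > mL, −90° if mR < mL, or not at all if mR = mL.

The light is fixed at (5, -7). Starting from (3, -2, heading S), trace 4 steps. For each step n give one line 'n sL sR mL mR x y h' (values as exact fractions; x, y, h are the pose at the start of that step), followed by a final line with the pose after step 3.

n=0: pose=(3,-2,S); sL=6, sR=30/17; mL=117/17, mR=87/17; mL+mR=12 → advance +1; mR−mL=-30/17 → turn -1·90°
n=1: pose=(3,-3,W); sL=60/17, sR=12/13; mL=882/221, mR=678/221; mL+mR=120/17 → advance +1; mR−mL=-12/13 → turn -1·90°
n=2: pose=(2,-3,N); sL=5/6, sR=5/3; mL=5/3, mR=0; mL+mR=5/3 → advance +1; mR−mL=-5/3 → turn -1·90°
n=3: pose=(2,-2,E); sL=12/13, sR=12; mL=90/13, mR=-66/13; mL+mR=24/13 → advance +1; mR−mL=-12 → turn -1·90°

0 6 30/17 117/17 87/17 3 -2 S
1 60/17 12/13 882/221 678/221 3 -3 W
2 5/6 5/3 5/3 0 2 -3 N
3 12/13 12 90/13 -66/13 2 -2 E
final 3 -2 S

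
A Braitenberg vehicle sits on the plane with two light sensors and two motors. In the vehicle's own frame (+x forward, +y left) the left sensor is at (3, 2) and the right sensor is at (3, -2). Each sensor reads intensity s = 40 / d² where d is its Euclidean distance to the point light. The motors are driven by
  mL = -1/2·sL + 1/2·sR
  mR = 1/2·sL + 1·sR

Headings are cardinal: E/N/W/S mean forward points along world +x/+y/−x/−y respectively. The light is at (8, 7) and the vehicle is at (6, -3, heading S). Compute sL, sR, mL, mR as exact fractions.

40/169 8/37 -64/6253 2092/6253

left sensor world pos  = (8, -6); dL² = 169
right sensor world pos = (4, -6); dR² = 185
sL = 40/169 = 40/169
sR = 40/185 = 8/37
mL = -1/2·sL + 1/2·sR = -64/6253
mR = 1/2·sL + 1·sR = 2092/6253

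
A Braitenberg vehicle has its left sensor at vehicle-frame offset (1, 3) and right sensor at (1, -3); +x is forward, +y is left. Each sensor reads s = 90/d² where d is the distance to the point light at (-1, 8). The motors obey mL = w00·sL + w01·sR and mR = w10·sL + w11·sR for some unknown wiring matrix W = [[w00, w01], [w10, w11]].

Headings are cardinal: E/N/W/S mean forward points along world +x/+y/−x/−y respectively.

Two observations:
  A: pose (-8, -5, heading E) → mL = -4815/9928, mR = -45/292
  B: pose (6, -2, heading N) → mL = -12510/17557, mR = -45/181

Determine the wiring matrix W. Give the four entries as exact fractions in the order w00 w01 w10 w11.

obs A: pose=(-8,-5,E) → sL=45/68, sR=45/146, mL=-4815/9928, mR=-45/292
obs B: pose=(6,-2,N) → sL=90/97, sR=90/181, mL=-12510/17557, mR=-45/181
sensor matrix S = [[45/68, 45/146], [90/97, 90/181]]; det S = 1877175/43576474
solve [mL_A; mL_B] = S·[w00; w01] and [mR_A; mR_B] = S·[w10; w11]:
  w00 = -1/2, w01 = -1/2, w10 = 0, w11 = -1/2

-1/2 -1/2 0 -1/2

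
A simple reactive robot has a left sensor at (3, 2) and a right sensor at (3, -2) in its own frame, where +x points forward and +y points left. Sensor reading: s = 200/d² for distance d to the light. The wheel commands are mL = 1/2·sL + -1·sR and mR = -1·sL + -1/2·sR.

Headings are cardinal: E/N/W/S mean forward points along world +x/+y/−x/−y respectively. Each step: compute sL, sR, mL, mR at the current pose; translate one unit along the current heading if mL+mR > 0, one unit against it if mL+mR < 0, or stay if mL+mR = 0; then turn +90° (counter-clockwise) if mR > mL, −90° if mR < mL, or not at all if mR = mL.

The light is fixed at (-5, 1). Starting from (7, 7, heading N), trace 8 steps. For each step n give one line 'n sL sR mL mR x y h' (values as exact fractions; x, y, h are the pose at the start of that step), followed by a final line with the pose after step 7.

n=0: pose=(7,7,N); sL=200/181, sR=200/277; mL=-8500/50137, mR=-73500/50137; mL+mR=-82000/50137 → advance -1; mR−mL=-65000/50137 → turn -1·90°
n=1: pose=(7,6,E); sL=100/137, sR=100/117; mL=-7850/16029, mR=-18550/16029; mL+mR=-8800/5343 → advance -1; mR−mL=-10700/16029 → turn -1·90°
n=2: pose=(6,6,S); sL=200/173, sR=40/17; mL=-5220/2941, mR=-6860/2941; mL+mR=-12080/2941 → advance -1; mR−mL=-1640/2941 → turn -1·90°
n=3: pose=(6,7,W); sL=5/2, sR=25/16; mL=-5/16, mR=-105/32; mL+mR=-115/32 → advance -1; mR−mL=-95/32 → turn -1·90°
n=4: pose=(7,7,N); sL=200/181, sR=200/277; mL=-8500/50137, mR=-73500/50137; mL+mR=-82000/50137 → advance -1; mR−mL=-65000/50137 → turn -1·90°
n=5: pose=(7,6,E); sL=100/137, sR=100/117; mL=-7850/16029, mR=-18550/16029; mL+mR=-8800/5343 → advance -1; mR−mL=-10700/16029 → turn -1·90°
n=6: pose=(6,6,S); sL=200/173, sR=40/17; mL=-5220/2941, mR=-6860/2941; mL+mR=-12080/2941 → advance -1; mR−mL=-1640/2941 → turn -1·90°
n=7: pose=(6,7,W); sL=5/2, sR=25/16; mL=-5/16, mR=-105/32; mL+mR=-115/32 → advance -1; mR−mL=-95/32 → turn -1·90°

0 200/181 200/277 -8500/50137 -73500/50137 7 7 N
1 100/137 100/117 -7850/16029 -18550/16029 7 6 E
2 200/173 40/17 -5220/2941 -6860/2941 6 6 S
3 5/2 25/16 -5/16 -105/32 6 7 W
4 200/181 200/277 -8500/50137 -73500/50137 7 7 N
5 100/137 100/117 -7850/16029 -18550/16029 7 6 E
6 200/173 40/17 -5220/2941 -6860/2941 6 6 S
7 5/2 25/16 -5/16 -105/32 6 7 W
final 7 7 N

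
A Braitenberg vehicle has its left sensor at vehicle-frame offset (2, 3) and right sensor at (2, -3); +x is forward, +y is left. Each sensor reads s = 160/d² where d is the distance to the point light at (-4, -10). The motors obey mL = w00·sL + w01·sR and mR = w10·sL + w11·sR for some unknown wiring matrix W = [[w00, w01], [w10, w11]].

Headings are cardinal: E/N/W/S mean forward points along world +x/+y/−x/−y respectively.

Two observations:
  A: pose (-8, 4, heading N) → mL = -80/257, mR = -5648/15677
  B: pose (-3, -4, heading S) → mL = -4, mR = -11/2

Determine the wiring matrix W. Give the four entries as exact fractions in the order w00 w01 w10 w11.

obs A: pose=(-8,4,N) → sL=32/61, sR=160/257, mL=-80/257, mR=-5648/15677
obs B: pose=(-3,-4,S) → sL=5, sR=8, mL=-4, mR=-11/2
sensor matrix S = [[32/61, 160/257], [5, 8]]; det S = 16992/15677
solve [mL_A; mL_B] = S·[w00; w01] and [mR_A; mR_B] = S·[w10; w11]:
  w00 = 0, w01 = -1/2, w10 = 1/2, w11 = -1

0 -1/2 1/2 -1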